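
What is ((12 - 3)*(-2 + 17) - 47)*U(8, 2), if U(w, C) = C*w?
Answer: 1408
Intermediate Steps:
((12 - 3)*(-2 + 17) - 47)*U(8, 2) = ((12 - 3)*(-2 + 17) - 47)*(2*8) = (9*15 - 47)*16 = (135 - 47)*16 = 88*16 = 1408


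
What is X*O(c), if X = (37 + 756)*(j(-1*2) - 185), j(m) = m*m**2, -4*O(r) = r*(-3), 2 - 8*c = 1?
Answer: -459147/32 ≈ -14348.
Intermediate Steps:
c = 1/8 (c = 1/4 - 1/8*1 = 1/4 - 1/8 = 1/8 ≈ 0.12500)
O(r) = 3*r/4 (O(r) = -r*(-3)/4 = -(-3)*r/4 = 3*r/4)
j(m) = m**3
X = -153049 (X = (37 + 756)*((-1*2)**3 - 185) = 793*((-2)**3 - 185) = 793*(-8 - 185) = 793*(-193) = -153049)
X*O(c) = -459147/(4*8) = -153049*3/32 = -459147/32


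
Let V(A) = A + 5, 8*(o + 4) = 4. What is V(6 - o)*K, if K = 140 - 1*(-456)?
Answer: 8642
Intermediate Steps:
o = -7/2 (o = -4 + (⅛)*4 = -4 + ½ = -7/2 ≈ -3.5000)
K = 596 (K = 140 + 456 = 596)
V(A) = 5 + A
V(6 - o)*K = (5 + (6 - 1*(-7/2)))*596 = (5 + (6 + 7/2))*596 = (5 + 19/2)*596 = (29/2)*596 = 8642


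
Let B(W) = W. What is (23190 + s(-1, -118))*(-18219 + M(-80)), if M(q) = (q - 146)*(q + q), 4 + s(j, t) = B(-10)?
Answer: 415800616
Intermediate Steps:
s(j, t) = -14 (s(j, t) = -4 - 10 = -14)
M(q) = 2*q*(-146 + q) (M(q) = (-146 + q)*(2*q) = 2*q*(-146 + q))
(23190 + s(-1, -118))*(-18219 + M(-80)) = (23190 - 14)*(-18219 + 2*(-80)*(-146 - 80)) = 23176*(-18219 + 2*(-80)*(-226)) = 23176*(-18219 + 36160) = 23176*17941 = 415800616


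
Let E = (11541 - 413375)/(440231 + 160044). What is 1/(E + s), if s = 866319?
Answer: 600275/520029235891 ≈ 1.1543e-6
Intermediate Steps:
E = -401834/600275 ≈ -0.66942
1/(E + s) = 1/(-401834/600275 + 866319) = 1/(520029235891/600275) = 600275/520029235891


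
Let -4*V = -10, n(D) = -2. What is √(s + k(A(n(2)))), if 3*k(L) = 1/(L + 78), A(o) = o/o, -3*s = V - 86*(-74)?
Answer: I*√476798970/474 ≈ 46.067*I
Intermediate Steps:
V = 5/2 (V = -¼*(-10) = 5/2 ≈ 2.5000)
s = -12733/6 (s = -(5/2 - 86*(-74))/3 = -(5/2 + 6364)/3 = -⅓*12733/2 = -12733/6 ≈ -2122.2)
A(o) = 1
k(L) = 1/(3*(78 + L)) (k(L) = 1/(3*(L + 78)) = 1/(3*(78 + L)))
√(s + k(A(n(2)))) = √(-12733/6 + 1/(3*(78 + 1))) = √(-12733/6 + (⅓)/79) = √(-12733/6 + (⅓)*(1/79)) = √(-12733/6 + 1/237) = √(-1005905/474) = I*√476798970/474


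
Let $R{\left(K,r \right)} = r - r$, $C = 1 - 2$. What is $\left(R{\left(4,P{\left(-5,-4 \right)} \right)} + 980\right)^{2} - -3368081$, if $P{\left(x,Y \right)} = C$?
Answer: $4328481$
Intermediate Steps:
$C = -1$
$P{\left(x,Y \right)} = -1$
$R{\left(K,r \right)} = 0$
$\left(R{\left(4,P{\left(-5,-4 \right)} \right)} + 980\right)^{2} - -3368081 = \left(0 + 980\right)^{2} - -3368081 = 980^{2} + 3368081 = 960400 + 3368081 = 4328481$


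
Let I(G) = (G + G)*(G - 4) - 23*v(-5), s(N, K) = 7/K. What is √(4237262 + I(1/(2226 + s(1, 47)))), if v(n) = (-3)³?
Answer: 3*√5154785541954213/104629 ≈ 2058.6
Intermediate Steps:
v(n) = -27
I(G) = 621 + 2*G*(-4 + G) (I(G) = (G + G)*(G - 4) - 23*(-27) = (2*G)*(-4 + G) + 621 = 2*G*(-4 + G) + 621 = 621 + 2*G*(-4 + G))
√(4237262 + I(1/(2226 + s(1, 47)))) = √(4237262 + (621 - 8/(2226 + 7/47) + 2*(1/(2226 + 7/47))²)) = √(4237262 + (621 - 8/104629/47 + 2*(1/(104629/47))²)) = √(4237262 + (621 - 8*47/104629 + 2*(47/104629)²)) = √(4237262 + (621 - 376/104629 + 2*(2209/10947227641))) = √(4237262 + (621 - 376/104629 + 4418/10947227641)) = √(4237262 + 6798189028975/10947227641) = √(46393069877587917/10947227641) = 3*√5154785541954213/104629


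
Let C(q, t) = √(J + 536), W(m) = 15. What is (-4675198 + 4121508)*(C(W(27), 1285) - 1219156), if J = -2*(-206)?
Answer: 675034485640 - 1107380*√237 ≈ 6.7502e+11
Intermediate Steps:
J = 412
C(q, t) = 2*√237 (C(q, t) = √(412 + 536) = √948 = 2*√237)
(-4675198 + 4121508)*(C(W(27), 1285) - 1219156) = (-4675198 + 4121508)*(2*√237 - 1219156) = -553690*(-1219156 + 2*√237) = 675034485640 - 1107380*√237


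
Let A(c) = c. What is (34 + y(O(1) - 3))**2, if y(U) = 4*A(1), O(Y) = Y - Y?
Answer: 1444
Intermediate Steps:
O(Y) = 0
y(U) = 4 (y(U) = 4*1 = 4)
(34 + y(O(1) - 3))**2 = (34 + 4)**2 = 38**2 = 1444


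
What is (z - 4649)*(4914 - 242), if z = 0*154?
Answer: -21720128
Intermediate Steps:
z = 0
(z - 4649)*(4914 - 242) = (0 - 4649)*(4914 - 242) = -4649*4672 = -21720128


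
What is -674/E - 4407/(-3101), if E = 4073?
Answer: 15859637/12630373 ≈ 1.2557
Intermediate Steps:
-674/E - 4407/(-3101) = -674/4073 - 4407/(-3101) = -674*1/4073 - 4407*(-1/3101) = -674/4073 + 4407/3101 = 15859637/12630373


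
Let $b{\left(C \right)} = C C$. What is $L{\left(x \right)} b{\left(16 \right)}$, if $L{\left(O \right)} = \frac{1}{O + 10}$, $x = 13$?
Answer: $\frac{256}{23} \approx 11.13$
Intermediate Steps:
$b{\left(C \right)} = C^{2}$
$L{\left(O \right)} = \frac{1}{10 + O}$
$L{\left(x \right)} b{\left(16 \right)} = \frac{16^{2}}{10 + 13} = \frac{1}{23} \cdot 256 = \frac{256}{23}$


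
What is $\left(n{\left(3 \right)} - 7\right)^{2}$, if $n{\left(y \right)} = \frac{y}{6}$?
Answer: $\frac{169}{4} \approx 42.25$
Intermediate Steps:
$n{\left(y \right)} = \frac{y}{6}$ ($n{\left(y \right)} = y \frac{1}{6} = \frac{y}{6}$)
$\left(n{\left(3 \right)} - 7\right)^{2} = \left(\frac{1}{6} \cdot 3 - 7\right)^{2} = \left(\frac{1}{2} - 7\right)^{2} = \left(- \frac{13}{2}\right)^{2} = \frac{169}{4}$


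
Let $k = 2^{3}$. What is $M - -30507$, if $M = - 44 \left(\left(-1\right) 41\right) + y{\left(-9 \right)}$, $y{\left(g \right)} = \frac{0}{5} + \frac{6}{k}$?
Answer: $\frac{129247}{4} \approx 32312.0$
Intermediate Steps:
$k = 8$
$y{\left(g \right)} = \frac{3}{4}$ ($y{\left(g \right)} = \frac{0}{5} + \frac{6}{8} = 0 \cdot \frac{1}{5} + 6 \cdot \frac{1}{8} = 0 + \frac{3}{4} = \frac{3}{4}$)
$M = \frac{7219}{4}$ ($M = - 44 \left(\left(-1\right) 41\right) + \frac{3}{4} = \left(-44\right) \left(-41\right) + \frac{3}{4} = 1804 + \frac{3}{4} = \frac{7219}{4} \approx 1804.8$)
$M - -30507 = \frac{7219}{4} - -30507 = \frac{7219}{4} + 30507 = \frac{129247}{4}$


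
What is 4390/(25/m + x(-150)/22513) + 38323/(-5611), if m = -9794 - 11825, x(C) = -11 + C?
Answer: -5994450516809981/11343994362 ≈ -5.2843e+5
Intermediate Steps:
m = -21619
4390/(25/m + x(-150)/22513) + 38323/(-5611) = 4390/(25/(-21619) + (-11 - 150)/22513) + 38323/(-5611) = 4390/(25*(-1/21619) - 161*1/22513) + 38323*(-1/5611) = 4390/(-25/21619 - 161/22513) - 38323/5611 = 4390/(-4043484/486708547) - 38323/5611 = 4390*(-486708547/4043484) - 38323/5611 = -1068325260665/2021742 - 38323/5611 = -5994450516809981/11343994362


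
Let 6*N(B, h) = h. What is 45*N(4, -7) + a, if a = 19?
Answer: -67/2 ≈ -33.500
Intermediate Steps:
N(B, h) = h/6
45*N(4, -7) + a = 45*((⅙)*(-7)) + 19 = 45*(-7/6) + 19 = -105/2 + 19 = -67/2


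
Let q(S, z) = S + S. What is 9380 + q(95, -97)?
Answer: 9570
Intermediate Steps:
q(S, z) = 2*S
9380 + q(95, -97) = 9380 + 2*95 = 9380 + 190 = 9570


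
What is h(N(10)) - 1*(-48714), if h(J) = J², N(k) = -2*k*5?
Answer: 58714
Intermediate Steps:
N(k) = -10*k
h(N(10)) - 1*(-48714) = (-10*10)² - 1*(-48714) = (-100)² + 48714 = 10000 + 48714 = 58714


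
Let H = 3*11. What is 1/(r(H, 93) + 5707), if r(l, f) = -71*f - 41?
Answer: -1/937 ≈ -0.0010672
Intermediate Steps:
H = 33
r(l, f) = -41 - 71*f
1/(r(H, 93) + 5707) = 1/((-41 - 71*93) + 5707) = 1/((-41 - 6603) + 5707) = 1/(-6644 + 5707) = 1/(-937) = -1/937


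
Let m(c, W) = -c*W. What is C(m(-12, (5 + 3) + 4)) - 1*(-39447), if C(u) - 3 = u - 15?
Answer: 39579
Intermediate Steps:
m(c, W) = -W*c
C(u) = -12 + u (C(u) = 3 + (u - 15) = 3 + (-15 + u) = -12 + u)
C(m(-12, (5 + 3) + 4)) - 1*(-39447) = (-12 - 1*((5 + 3) + 4)*(-12)) - 1*(-39447) = (-12 - 1*(8 + 4)*(-12)) + 39447 = (-12 - 1*12*(-12)) + 39447 = (-12 + 144) + 39447 = 132 + 39447 = 39579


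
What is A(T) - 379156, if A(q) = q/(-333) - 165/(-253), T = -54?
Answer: -322661063/851 ≈ -3.7916e+5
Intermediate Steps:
A(q) = 15/23 - q/333 (A(q) = q*(-1/333) - 165*(-1/253) = -q/333 + 15/23 = 15/23 - q/333)
A(T) - 379156 = (15/23 - 1/333*(-54)) - 379156 = (15/23 + 6/37) - 379156 = 693/851 - 379156 = -322661063/851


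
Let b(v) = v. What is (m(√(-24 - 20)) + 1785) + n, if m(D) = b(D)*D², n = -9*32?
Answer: 1497 - 88*I*√11 ≈ 1497.0 - 291.86*I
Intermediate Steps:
n = -288
m(D) = D³ (m(D) = D*D² = D³)
(m(√(-24 - 20)) + 1785) + n = ((√(-24 - 20))³ + 1785) - 288 = ((√(-44))³ + 1785) - 288 = ((2*I*√11)³ + 1785) - 288 = (-88*I*√11 + 1785) - 288 = (1785 - 88*I*√11) - 288 = 1497 - 88*I*√11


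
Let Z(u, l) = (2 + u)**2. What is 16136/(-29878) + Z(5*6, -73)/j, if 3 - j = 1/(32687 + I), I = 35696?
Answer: 261109067556/766176493 ≈ 340.79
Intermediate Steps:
j = 205148/68383 (j = 3 - 1/(32687 + 35696) = 3 - 1/68383 = 205148/68383 ≈ 3.0000)
16136/(-29878) + Z(5*6, -73)/j = 16136/(-29878) + (2 + 5*6)**2/(205148/68383) = 16136*(-1/29878) + (2 + 30)**2*(68383/205148) = -8068/14939 + 32**2*(68383/205148) = -8068/14939 + 1024*(68383/205148) = -8068/14939 + 17506048/51287 = 261109067556/766176493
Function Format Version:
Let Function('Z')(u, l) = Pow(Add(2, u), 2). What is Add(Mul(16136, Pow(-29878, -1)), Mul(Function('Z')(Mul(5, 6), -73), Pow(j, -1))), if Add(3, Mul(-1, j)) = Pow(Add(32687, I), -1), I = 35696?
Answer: Rational(261109067556, 766176493) ≈ 340.79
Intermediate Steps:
j = Rational(205148, 68383) (j = Add(3, Mul(-1, Pow(Add(32687, 35696), -1))) = Add(3, Mul(-1, Pow(68383, -1))) = Add(3, Mul(-1, Rational(1, 68383))) = Add(3, Rational(-1, 68383)) = Rational(205148, 68383) ≈ 3.0000)
Add(Mul(16136, Pow(-29878, -1)), Mul(Function('Z')(Mul(5, 6), -73), Pow(j, -1))) = Add(Mul(16136, Pow(-29878, -1)), Mul(Pow(Add(2, Mul(5, 6)), 2), Pow(Rational(205148, 68383), -1))) = Add(Mul(16136, Rational(-1, 29878)), Mul(Pow(Add(2, 30), 2), Rational(68383, 205148))) = Add(Rational(-8068, 14939), Mul(Pow(32, 2), Rational(68383, 205148))) = Add(Rational(-8068, 14939), Mul(1024, Rational(68383, 205148))) = Add(Rational(-8068, 14939), Rational(17506048, 51287)) = Rational(261109067556, 766176493)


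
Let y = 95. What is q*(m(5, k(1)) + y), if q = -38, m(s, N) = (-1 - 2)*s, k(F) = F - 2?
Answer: -3040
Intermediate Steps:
k(F) = -2 + F
m(s, N) = -3*s
q*(m(5, k(1)) + y) = -38*(-3*5 + 95) = -38*(-15 + 95) = -38*80 = -3040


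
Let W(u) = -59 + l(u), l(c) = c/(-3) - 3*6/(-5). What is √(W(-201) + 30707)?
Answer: √767965/5 ≈ 175.27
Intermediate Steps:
l(c) = 18/5 - c/3 (l(c) = c*(-⅓) - 18*(-⅕) = -c/3 + 18/5 = 18/5 - c/3)
W(u) = -277/5 - u/3 (W(u) = -59 + (18/5 - u/3) = -277/5 - u/3)
√(W(-201) + 30707) = √((-277/5 - ⅓*(-201)) + 30707) = √((-277/5 + 67) + 30707) = √(58/5 + 30707) = √(153593/5) = √767965/5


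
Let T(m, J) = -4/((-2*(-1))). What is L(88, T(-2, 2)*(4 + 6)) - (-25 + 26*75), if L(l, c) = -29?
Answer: -1954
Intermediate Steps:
T(m, J) = -2 (T(m, J) = -4/2 = -4*½ = -2)
L(88, T(-2, 2)*(4 + 6)) - (-25 + 26*75) = -29 - (-25 + 26*75) = -29 - (-25 + 1950) = -29 - 1*1925 = -29 - 1925 = -1954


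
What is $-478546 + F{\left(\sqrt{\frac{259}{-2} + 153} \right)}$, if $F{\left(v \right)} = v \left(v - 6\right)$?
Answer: $- \frac{957045}{2} - 3 \sqrt{94} \approx -4.7855 \cdot 10^{5}$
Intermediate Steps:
$F{\left(v \right)} = v \left(-6 + v\right)$
$-478546 + F{\left(\sqrt{\frac{259}{-2} + 153} \right)} = -478546 + \sqrt{\frac{259}{-2} + 153} \left(-6 + \sqrt{\frac{259}{-2} + 153}\right) = -478546 + \sqrt{259 \left(- \frac{1}{2}\right) + 153} \left(-6 + \sqrt{259 \left(- \frac{1}{2}\right) + 153}\right) = -478546 + \sqrt{- \frac{259}{2} + 153} \left(-6 + \sqrt{- \frac{259}{2} + 153}\right) = -478546 + \sqrt{\frac{47}{2}} \left(-6 + \sqrt{\frac{47}{2}}\right) = -478546 + \frac{\sqrt{94}}{2} \left(-6 + \frac{\sqrt{94}}{2}\right) = -478546 + \frac{\sqrt{94} \left(-6 + \frac{\sqrt{94}}{2}\right)}{2}$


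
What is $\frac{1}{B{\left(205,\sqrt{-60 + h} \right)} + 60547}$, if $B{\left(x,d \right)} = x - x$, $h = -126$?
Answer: $\frac{1}{60547} \approx 1.6516 \cdot 10^{-5}$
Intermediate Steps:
$B{\left(x,d \right)} = 0$
$\frac{1}{B{\left(205,\sqrt{-60 + h} \right)} + 60547} = \frac{1}{0 + 60547} = \frac{1}{60547}$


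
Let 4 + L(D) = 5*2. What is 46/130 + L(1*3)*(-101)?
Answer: -39367/65 ≈ -605.65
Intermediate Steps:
L(D) = 6 (L(D) = -4 + 5*2 = -4 + 10 = 6)
46/130 + L(1*3)*(-101) = 46/130 + 6*(-101) = 46*(1/130) - 606 = 23/65 - 606 = -39367/65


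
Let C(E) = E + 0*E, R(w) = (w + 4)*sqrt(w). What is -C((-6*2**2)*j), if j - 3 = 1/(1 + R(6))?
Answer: 43104/599 + 240*sqrt(6)/599 ≈ 72.941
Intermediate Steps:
R(w) = sqrt(w)*(4 + w) (R(w) = (4 + w)*sqrt(w) = sqrt(w)*(4 + w))
j = 3 + 1/(1 + 10*sqrt(6)) (j = 3 + 1/(1 + sqrt(6)*(4 + 6)) = 3 + 1/(1 + sqrt(6)*10) = 3 + 1/(1 + 10*sqrt(6)) ≈ 3.0392)
C(E) = E (C(E) = E + 0 = E)
-C((-6*2**2)*j) = -(-6*2**2)*(1796/599 + 10*sqrt(6)/599) = -(-6*4)*(1796/599 + 10*sqrt(6)/599) = -(-24)*(1796/599 + 10*sqrt(6)/599) = -(-43104/599 - 240*sqrt(6)/599) = 43104/599 + 240*sqrt(6)/599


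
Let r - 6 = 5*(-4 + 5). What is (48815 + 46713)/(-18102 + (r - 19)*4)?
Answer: -47764/9067 ≈ -5.2679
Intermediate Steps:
r = 11 (r = 6 + 5*(-4 + 5) = 6 + 5*1 = 6 + 5 = 11)
(48815 + 46713)/(-18102 + (r - 19)*4) = (48815 + 46713)/(-18102 + (11 - 19)*4) = 95528/(-18102 - 8*4) = 95528/(-18102 - 32) = 95528/(-18134) = 95528*(-1/18134) = -47764/9067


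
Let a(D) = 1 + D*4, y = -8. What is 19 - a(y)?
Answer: 50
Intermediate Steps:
a(D) = 1 + 4*D
19 - a(y) = 19 - (1 + 4*(-8)) = 19 - (1 - 32) = 19 - 1*(-31) = 19 + 31 = 50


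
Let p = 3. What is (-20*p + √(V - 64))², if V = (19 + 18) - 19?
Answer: (60 - I*√46)² ≈ 3554.0 - 813.88*I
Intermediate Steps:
V = 18 (V = 37 - 19 = 18)
(-20*p + √(V - 64))² = (-20*3 + √(18 - 64))² = (-60 + √(-46))² = (-60 + I*√46)²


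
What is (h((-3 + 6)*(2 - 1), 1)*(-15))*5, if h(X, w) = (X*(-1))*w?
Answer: 225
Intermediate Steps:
h(X, w) = -X*w (h(X, w) = (-X)*w = -X*w)
(h((-3 + 6)*(2 - 1), 1)*(-15))*5 = (-1*(-3 + 6)*(2 - 1)*1*(-15))*5 = (-1*3*1*1*(-15))*5 = (-1*3*1*(-15))*5 = -3*(-15)*5 = 45*5 = 225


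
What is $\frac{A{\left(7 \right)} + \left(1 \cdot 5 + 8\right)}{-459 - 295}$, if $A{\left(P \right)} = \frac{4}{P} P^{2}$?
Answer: $- \frac{41}{754} \approx -0.054377$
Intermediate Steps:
$A{\left(P \right)} = 4 P$
$\frac{A{\left(7 \right)} + \left(1 \cdot 5 + 8\right)}{-459 - 295} = \frac{4 \cdot 7 + \left(1 \cdot 5 + 8\right)}{-459 - 295} = \frac{28 + \left(5 + 8\right)}{-754} = \left(28 + 13\right) \left(- \frac{1}{754}\right) = 41 \left(- \frac{1}{754}\right) = - \frac{41}{754}$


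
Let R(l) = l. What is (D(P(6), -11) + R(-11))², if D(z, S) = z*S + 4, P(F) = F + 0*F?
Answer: 5329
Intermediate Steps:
P(F) = F (P(F) = F + 0 = F)
D(z, S) = 4 + S*z (D(z, S) = S*z + 4 = 4 + S*z)
(D(P(6), -11) + R(-11))² = ((4 - 11*6) - 11)² = ((4 - 66) - 11)² = (-62 - 11)² = (-73)² = 5329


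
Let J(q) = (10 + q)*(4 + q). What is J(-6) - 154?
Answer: -162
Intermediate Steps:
J(q) = (4 + q)*(10 + q)
J(-6) - 154 = (40 + (-6)² + 14*(-6)) - 154 = (40 + 36 - 84) - 154 = -8 - 154 = -162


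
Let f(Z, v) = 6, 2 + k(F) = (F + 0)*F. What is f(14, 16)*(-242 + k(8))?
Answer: -1080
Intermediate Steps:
k(F) = -2 + F² (k(F) = -2 + (F + 0)*F = -2 + F*F = -2 + F²)
f(14, 16)*(-242 + k(8)) = 6*(-242 + (-2 + 8²)) = 6*(-242 + (-2 + 64)) = 6*(-242 + 62) = 6*(-180) = -1080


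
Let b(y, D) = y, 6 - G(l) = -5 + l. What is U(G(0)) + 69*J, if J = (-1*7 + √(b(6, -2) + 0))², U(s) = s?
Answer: 3806 - 966*√6 ≈ 1439.8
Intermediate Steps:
G(l) = 11 - l (G(l) = 6 - (-5 + l) = 6 + (5 - l) = 11 - l)
J = (-7 + √6)² (J = (-1*7 + √(6 + 0))² = (-7 + √6)² ≈ 20.707)
U(G(0)) + 69*J = (11 - 1*0) + 69*(7 - √6)² = (11 + 0) + 69*(7 - √6)² = 11 + 69*(7 - √6)²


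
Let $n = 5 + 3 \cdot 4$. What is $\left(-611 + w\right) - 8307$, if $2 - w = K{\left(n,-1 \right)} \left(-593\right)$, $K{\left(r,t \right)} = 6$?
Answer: $-5358$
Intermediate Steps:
$n = 17$ ($n = 5 + 12 = 17$)
$w = 3560$ ($w = 2 - 6 \left(-593\right) = 2 - -3558 = 2 + 3558 = 3560$)
$\left(-611 + w\right) - 8307 = \left(-611 + 3560\right) - 8307 = 2949 - 8307 = -5358$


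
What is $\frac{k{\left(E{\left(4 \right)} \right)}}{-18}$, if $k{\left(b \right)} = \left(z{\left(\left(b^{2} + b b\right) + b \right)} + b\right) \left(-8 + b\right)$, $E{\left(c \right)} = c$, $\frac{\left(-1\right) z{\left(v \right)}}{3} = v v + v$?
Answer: $- \frac{7984}{9} \approx -887.11$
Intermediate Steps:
$z{\left(v \right)} = - 3 v - 3 v^{2}$ ($z{\left(v \right)} = - 3 \left(v v + v\right) = - 3 \left(v^{2} + v\right) = - 3 \left(v + v^{2}\right) = - 3 v - 3 v^{2}$)
$k{\left(b \right)} = \left(-8 + b\right) \left(b - 3 \left(b + 2 b^{2}\right) \left(1 + b + 2 b^{2}\right)\right)$ ($k{\left(b \right)} = \left(- 3 \left(\left(b^{2} + b b\right) + b\right) \left(1 + \left(\left(b^{2} + b b\right) + b\right)\right) + b\right) \left(-8 + b\right) = \left(- 3 \left(\left(b^{2} + b^{2}\right) + b\right) \left(1 + \left(\left(b^{2} + b^{2}\right) + b\right)\right) + b\right) \left(-8 + b\right) = \left(- 3 \left(2 b^{2} + b\right) \left(1 + \left(2 b^{2} + b\right)\right) + b\right) \left(-8 + b\right) = \left(- 3 \left(b + 2 b^{2}\right) \left(1 + \left(b + 2 b^{2}\right)\right) + b\right) \left(-8 + b\right) = \left(- 3 \left(b + 2 b^{2}\right) \left(1 + b + 2 b^{2}\right) + b\right) \left(-8 + b\right) = \left(b - 3 \left(b + 2 b^{2}\right) \left(1 + b + 2 b^{2}\right)\right) \left(-8 + b\right) = \left(-8 + b\right) \left(b - 3 \left(b + 2 b^{2}\right) \left(1 + b + 2 b^{2}\right)\right)$)
$\frac{k{\left(E{\left(4 \right)} \right)}}{-18} = \frac{4 \left(16 - 12 \cdot 4^{4} + 70 \cdot 4 + 84 \cdot 4^{3} + 87 \cdot 4^{2}\right)}{-18} = - \frac{4 \left(16 - 3072 + 280 + 84 \cdot 64 + 87 \cdot 16\right)}{18} = - \frac{4 \left(16 - 3072 + 280 + 5376 + 1392\right)}{18} = - \frac{4 \cdot 3992}{18} = \left(- \frac{1}{18}\right) 15968 = - \frac{7984}{9}$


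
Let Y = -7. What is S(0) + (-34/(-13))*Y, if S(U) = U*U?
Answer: -238/13 ≈ -18.308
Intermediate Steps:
S(U) = U**2
S(0) + (-34/(-13))*Y = 0**2 - 34/(-13)*(-7) = 0 - 34*(-1/13)*(-7) = 0 + (34/13)*(-7) = 0 - 238/13 = -238/13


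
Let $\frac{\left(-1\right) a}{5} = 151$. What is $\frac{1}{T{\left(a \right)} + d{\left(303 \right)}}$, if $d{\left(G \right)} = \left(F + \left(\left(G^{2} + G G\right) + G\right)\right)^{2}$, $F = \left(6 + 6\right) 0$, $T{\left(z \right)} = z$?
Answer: $\frac{1}{33826933486} \approx 2.9562 \cdot 10^{-11}$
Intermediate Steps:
$a = -755$ ($a = \left(-5\right) 151 = -755$)
$F = 0$ ($F = 12 \cdot 0 = 0$)
$d{\left(G \right)} = \left(G + 2 G^{2}\right)^{2}$ ($d{\left(G \right)} = \left(0 + \left(\left(G^{2} + G G\right) + G\right)\right)^{2} = \left(0 + \left(\left(G^{2} + G^{2}\right) + G\right)\right)^{2} = \left(0 + \left(2 G^{2} + G\right)\right)^{2} = \left(0 + \left(G + 2 G^{2}\right)\right)^{2} = \left(G + 2 G^{2}\right)^{2}$)
$\frac{1}{T{\left(a \right)} + d{\left(303 \right)}} = \frac{1}{-755 + 303^{2} \left(1 + 2 \cdot 303\right)^{2}} = \frac{1}{-755 + 91809 \left(1 + 606\right)^{2}} = \frac{1}{-755 + 91809 \cdot 607^{2}} = \frac{1}{-755 + 91809 \cdot 368449} = \frac{1}{-755 + 33826934241} = \frac{1}{33826933486}$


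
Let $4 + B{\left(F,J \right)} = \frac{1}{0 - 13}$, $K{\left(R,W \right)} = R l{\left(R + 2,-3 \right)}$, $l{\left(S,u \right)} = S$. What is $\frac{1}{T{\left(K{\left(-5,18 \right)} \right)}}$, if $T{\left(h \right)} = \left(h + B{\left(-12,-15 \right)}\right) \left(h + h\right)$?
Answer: $\frac{13}{4260} \approx 0.0030516$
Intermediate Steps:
$K{\left(R,W \right)} = R \left(2 + R\right)$ ($K{\left(R,W \right)} = R \left(R + 2\right) = R \left(2 + R\right)$)
$B{\left(F,J \right)} = - \frac{53}{13}$ ($B{\left(F,J \right)} = -4 + \frac{1}{0 - 13} = -4 + \frac{1}{-13} = -4 - \frac{1}{13} = - \frac{53}{13}$)
$T{\left(h \right)} = 2 h \left(- \frac{53}{13} + h\right)$ ($T{\left(h \right)} = \left(h - \frac{53}{13}\right) \left(h + h\right) = \left(- \frac{53}{13} + h\right) 2 h = 2 h \left(- \frac{53}{13} + h\right)$)
$\frac{1}{T{\left(K{\left(-5,18 \right)} \right)}} = \frac{1}{\frac{2}{13} \left(- 5 \left(2 - 5\right)\right) \left(-53 + 13 \left(- 5 \left(2 - 5\right)\right)\right)} = \frac{1}{\frac{2}{13} \left(\left(-5\right) \left(-3\right)\right) \left(-53 + 13 \left(\left(-5\right) \left(-3\right)\right)\right)} = \frac{1}{\frac{2}{13} \cdot 15 \left(-53 + 13 \cdot 15\right)} = \frac{1}{\frac{2}{13} \cdot 15 \left(-53 + 195\right)} = \frac{1}{\frac{2}{13} \cdot 15 \cdot 142} = \frac{1}{\frac{4260}{13}} = \frac{13}{4260}$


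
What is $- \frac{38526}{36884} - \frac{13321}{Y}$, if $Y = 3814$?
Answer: $- \frac{79783741}{17584447} \approx -4.5372$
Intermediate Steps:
$- \frac{38526}{36884} - \frac{13321}{Y} = - \frac{38526}{36884} - \frac{13321}{3814} = \left(-38526\right) \frac{1}{36884} - \frac{13321}{3814} = - \frac{19263}{18442} - \frac{13321}{3814} = - \frac{79783741}{17584447}$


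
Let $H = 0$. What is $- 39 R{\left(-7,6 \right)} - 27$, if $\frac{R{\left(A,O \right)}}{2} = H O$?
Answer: $-27$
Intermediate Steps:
$R{\left(A,O \right)} = 0$ ($R{\left(A,O \right)} = 2 \cdot 0 O = 2 \cdot 0 = 0$)
$- 39 R{\left(-7,6 \right)} - 27 = \left(-39\right) 0 - 27 = 0 - 27 = -27$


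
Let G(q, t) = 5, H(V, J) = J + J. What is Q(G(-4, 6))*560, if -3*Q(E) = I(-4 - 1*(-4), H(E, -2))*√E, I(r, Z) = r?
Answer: 0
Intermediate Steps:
H(V, J) = 2*J
Q(E) = 0 (Q(E) = -(-4 - 1*(-4))*√E/3 = -(-4 + 4)*√E/3 = -0*√E = -⅓*0 = 0)
Q(G(-4, 6))*560 = 0*560 = 0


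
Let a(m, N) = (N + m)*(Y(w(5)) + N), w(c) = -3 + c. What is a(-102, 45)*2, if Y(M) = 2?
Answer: -5358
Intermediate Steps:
a(m, N) = (2 + N)*(N + m) (a(m, N) = (N + m)*(2 + N) = (2 + N)*(N + m))
a(-102, 45)*2 = (45**2 + 2*45 + 2*(-102) + 45*(-102))*2 = (2025 + 90 - 204 - 4590)*2 = -2679*2 = -5358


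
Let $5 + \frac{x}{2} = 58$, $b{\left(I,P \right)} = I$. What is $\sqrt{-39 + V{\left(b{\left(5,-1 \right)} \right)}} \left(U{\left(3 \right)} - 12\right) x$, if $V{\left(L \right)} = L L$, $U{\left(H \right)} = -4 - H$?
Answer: $- 2014 i \sqrt{14} \approx - 7535.7 i$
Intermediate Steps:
$x = 106$ ($x = -10 + 2 \cdot 58 = -10 + 116 = 106$)
$V{\left(L \right)} = L^{2}$
$\sqrt{-39 + V{\left(b{\left(5,-1 \right)} \right)}} \left(U{\left(3 \right)} - 12\right) x = \sqrt{-39 + 5^{2}} \left(\left(-4 - 3\right) - 12\right) 106 = \sqrt{-39 + 25} \left(\left(-4 - 3\right) - 12\right) 106 = \sqrt{-14} \left(-7 - 12\right) 106 = i \sqrt{14} \left(-19\right) 106 = - 19 i \sqrt{14} \cdot 106 = - 2014 i \sqrt{14}$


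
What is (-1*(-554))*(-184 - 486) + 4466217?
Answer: 4095037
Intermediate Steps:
(-1*(-554))*(-184 - 486) + 4466217 = 554*(-670) + 4466217 = -371180 + 4466217 = 4095037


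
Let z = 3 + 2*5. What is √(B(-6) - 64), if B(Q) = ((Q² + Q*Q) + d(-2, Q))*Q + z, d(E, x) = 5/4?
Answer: 3*I*√218/2 ≈ 22.147*I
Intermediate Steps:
d(E, x) = 5/4 (d(E, x) = 5*(¼) = 5/4)
z = 13 (z = 3 + 10 = 13)
B(Q) = 13 + Q*(5/4 + 2*Q²) (B(Q) = ((Q² + Q*Q) + 5/4)*Q + 13 = ((Q² + Q²) + 5/4)*Q + 13 = (2*Q² + 5/4)*Q + 13 = (5/4 + 2*Q²)*Q + 13 = Q*(5/4 + 2*Q²) + 13 = 13 + Q*(5/4 + 2*Q²))
√(B(-6) - 64) = √((13 + 2*(-6)³ + (5/4)*(-6)) - 64) = √((13 + 2*(-216) - 15/2) - 64) = √((13 - 432 - 15/2) - 64) = √(-853/2 - 64) = √(-981/2) = 3*I*√218/2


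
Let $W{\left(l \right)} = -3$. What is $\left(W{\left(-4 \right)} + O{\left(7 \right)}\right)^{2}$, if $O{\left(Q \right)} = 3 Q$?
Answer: $324$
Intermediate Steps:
$\left(W{\left(-4 \right)} + O{\left(7 \right)}\right)^{2} = \left(-3 + 3 \cdot 7\right)^{2} = \left(-3 + 21\right)^{2} = 18^{2} = 324$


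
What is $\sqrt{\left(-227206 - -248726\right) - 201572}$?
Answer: $2 i \sqrt{45013} \approx 424.33 i$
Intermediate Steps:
$\sqrt{\left(-227206 - -248726\right) - 201572} = \sqrt{\left(-227206 + 248726\right) - 201572} = \sqrt{21520 - 201572} = \sqrt{-180052} = 2 i \sqrt{45013}$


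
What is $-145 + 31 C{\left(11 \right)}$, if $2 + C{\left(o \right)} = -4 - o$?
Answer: $-672$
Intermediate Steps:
$C{\left(o \right)} = -6 - o$ ($C{\left(o \right)} = -2 - \left(4 + o\right) = -6 - o$)
$-145 + 31 C{\left(11 \right)} = -145 + 31 \left(-6 - 11\right) = -145 + 31 \left(-17\right) = -145 - 527 = -672$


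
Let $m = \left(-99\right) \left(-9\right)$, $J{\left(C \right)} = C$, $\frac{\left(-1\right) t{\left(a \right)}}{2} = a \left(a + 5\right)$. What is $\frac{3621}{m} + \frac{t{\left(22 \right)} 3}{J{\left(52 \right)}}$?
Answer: $- \frac{248936}{3861} \approx -64.474$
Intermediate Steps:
$t{\left(a \right)} = - 2 a \left(5 + a\right)$ ($t{\left(a \right)} = - 2 a \left(a + 5\right) = - 2 a \left(5 + a\right)$)
$m = 891$
$\frac{3621}{m} + \frac{t{\left(22 \right)} 3}{J{\left(52 \right)}} = \frac{3621}{891} + \frac{\left(-2\right) 22 \left(5 + 22\right) 3}{52} = 3621 \cdot \frac{1}{891} + \left(-2\right) 22 \cdot 27 \cdot 3 \cdot \frac{1}{52} = \frac{1207}{297} + \left(-1188\right) 3 \cdot \frac{1}{52} = \frac{1207}{297} - \frac{891}{13} = - \frac{248936}{3861}$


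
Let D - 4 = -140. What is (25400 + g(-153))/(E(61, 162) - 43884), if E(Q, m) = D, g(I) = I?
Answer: -25247/44020 ≈ -0.57353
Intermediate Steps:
D = -136 (D = 4 - 140 = -136)
E(Q, m) = -136
(25400 + g(-153))/(E(61, 162) - 43884) = (25400 - 153)/(-136 - 43884) = 25247/(-44020) = 25247*(-1/44020) = -25247/44020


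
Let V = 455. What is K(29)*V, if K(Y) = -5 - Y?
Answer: -15470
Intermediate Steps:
K(29)*V = (-5 - 1*29)*455 = (-5 - 29)*455 = -34*455 = -15470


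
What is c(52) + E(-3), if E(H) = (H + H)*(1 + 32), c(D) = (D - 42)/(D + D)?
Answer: -10291/52 ≈ -197.90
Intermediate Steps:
c(D) = (-42 + D)/(2*D) (c(D) = (-42 + D)/((2*D)) = (-42 + D)*(1/(2*D)) = (-42 + D)/(2*D))
E(H) = 66*H (E(H) = (2*H)*33 = 66*H)
c(52) + E(-3) = (½)*(-42 + 52)/52 + 66*(-3) = (½)*(1/52)*10 - 198 = 5/52 - 198 = -10291/52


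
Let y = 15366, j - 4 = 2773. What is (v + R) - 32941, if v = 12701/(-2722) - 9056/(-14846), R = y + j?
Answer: -299081552295/20205406 ≈ -14802.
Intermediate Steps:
j = 2777 (j = 4 + 2773 = 2777)
R = 18143 (R = 15366 + 2777 = 18143)
v = -81954307/20205406 (v = 12701*(-1/2722) - 9056*(-1/14846) = -12701/2722 + 4528/7423 = -81954307/20205406 ≈ -4.0561)
(v + R) - 32941 = (-81954307/20205406 + 18143) - 32941 = 366504726751/20205406 - 32941 = -299081552295/20205406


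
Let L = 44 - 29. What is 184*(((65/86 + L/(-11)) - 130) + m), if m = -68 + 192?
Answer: -575092/473 ≈ -1215.8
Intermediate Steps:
m = 124
L = 15
184*(((65/86 + L/(-11)) - 130) + m) = 184*(((65/86 + 15/(-11)) - 130) + 124) = 184*(((65*(1/86) + 15*(-1/11)) - 130) + 124) = 184*(((65/86 - 15/11) - 130) + 124) = 184*((-575/946 - 130) + 124) = 184*(-123555/946 + 124) = 184*(-6251/946) = -575092/473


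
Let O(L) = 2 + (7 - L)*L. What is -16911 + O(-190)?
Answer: -54339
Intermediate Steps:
O(L) = 2 + L*(7 - L)
-16911 + O(-190) = -16911 + (2 - 1*(-190)² + 7*(-190)) = -16911 + (2 - 1*36100 - 1330) = -16911 + (2 - 36100 - 1330) = -16911 - 37428 = -54339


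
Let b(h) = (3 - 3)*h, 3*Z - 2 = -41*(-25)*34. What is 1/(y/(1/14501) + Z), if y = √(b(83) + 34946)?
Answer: -52278/33067237529305 + 130509*√34946/66134475058610 ≈ 3.6732e-7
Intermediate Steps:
Z = 34852/3 (Z = ⅔ + (-41*(-25)*34)/3 = ⅔ + (1025*34)/3 = ⅔ + (⅓)*34850 = ⅔ + 34850/3 = 34852/3 ≈ 11617.)
b(h) = 0 (b(h) = 0*h = 0)
y = √34946 (y = √(0 + 34946) = √34946 ≈ 186.94)
1/(y/(1/14501) + Z) = 1/(√34946/(1/14501) + 34852/3) = 1/(√34946*14501 + 34852/3) = 1/(14501*√34946 + 34852/3) = 1/(34852/3 + 14501*√34946)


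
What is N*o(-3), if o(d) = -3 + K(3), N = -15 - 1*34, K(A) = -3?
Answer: 294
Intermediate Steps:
N = -49 (N = -15 - 34 = -49)
o(d) = -6 (o(d) = -3 - 3 = -6)
N*o(-3) = -49*(-6) = 294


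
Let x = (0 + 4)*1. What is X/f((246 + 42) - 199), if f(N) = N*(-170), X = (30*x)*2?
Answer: -24/1513 ≈ -0.015863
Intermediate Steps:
x = 4 (x = 4*1 = 4)
X = 240 (X = (30*4)*2 = 120*2 = 240)
f(N) = -170*N
X/f((246 + 42) - 199) = 240/((-170*((246 + 42) - 199))) = 240/((-170*(288 - 199))) = 240/((-170*89)) = 240/(-15130) = 240*(-1/15130) = -24/1513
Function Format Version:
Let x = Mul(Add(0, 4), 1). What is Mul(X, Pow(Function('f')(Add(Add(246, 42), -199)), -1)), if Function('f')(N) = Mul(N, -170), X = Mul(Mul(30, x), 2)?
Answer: Rational(-24, 1513) ≈ -0.015863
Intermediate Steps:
x = 4 (x = Mul(4, 1) = 4)
X = 240 (X = Mul(Mul(30, 4), 2) = Mul(120, 2) = 240)
Function('f')(N) = Mul(-170, N)
Mul(X, Pow(Function('f')(Add(Add(246, 42), -199)), -1)) = Mul(240, Pow(Mul(-170, Add(Add(246, 42), -199)), -1)) = Mul(240, Pow(Mul(-170, Add(288, -199)), -1)) = Mul(240, Pow(Mul(-170, 89), -1)) = Mul(240, Pow(-15130, -1)) = Mul(240, Rational(-1, 15130)) = Rational(-24, 1513)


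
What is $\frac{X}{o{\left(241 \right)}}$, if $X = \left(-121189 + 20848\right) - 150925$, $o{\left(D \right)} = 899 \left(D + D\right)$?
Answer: $- \frac{125633}{216659} \approx -0.57987$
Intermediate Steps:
$o{\left(D \right)} = 1798 D$ ($o{\left(D \right)} = 899 \cdot 2 D = 1798 D$)
$X = -251266$ ($X = -100341 - 150925 = -251266$)
$\frac{X}{o{\left(241 \right)}} = - \frac{251266}{1798 \cdot 241} = - \frac{251266}{433318} = \left(-251266\right) \frac{1}{433318} = - \frac{125633}{216659}$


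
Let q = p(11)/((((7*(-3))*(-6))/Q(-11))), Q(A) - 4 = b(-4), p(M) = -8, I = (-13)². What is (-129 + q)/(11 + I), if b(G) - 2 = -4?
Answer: -1627/2268 ≈ -0.71737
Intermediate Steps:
b(G) = -2 (b(G) = 2 - 4 = -2)
I = 169
Q(A) = 2 (Q(A) = 4 - 2 = 2)
q = -8/63 (q = -8/(((7*(-3))*(-6))/2) = -8/(-21*(-6)*(½)) = -8/(126*(½)) = -8/63 ≈ -0.12698)
(-129 + q)/(11 + I) = (-129 - 8/63)/(11 + 169) = -8135/63/180 = -8135/63*1/180 = -1627/2268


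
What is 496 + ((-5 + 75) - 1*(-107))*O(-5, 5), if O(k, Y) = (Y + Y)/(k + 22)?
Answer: 10202/17 ≈ 600.12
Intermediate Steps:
O(k, Y) = 2*Y/(22 + k) (O(k, Y) = (2*Y)/(22 + k) = 2*Y/(22 + k))
496 + ((-5 + 75) - 1*(-107))*O(-5, 5) = 496 + ((-5 + 75) - 1*(-107))*(2*5/(22 - 5)) = 496 + (70 + 107)*(2*5/17) = 496 + 177*(2*5*(1/17)) = 496 + 177*(10/17) = 496 + 1770/17 = 10202/17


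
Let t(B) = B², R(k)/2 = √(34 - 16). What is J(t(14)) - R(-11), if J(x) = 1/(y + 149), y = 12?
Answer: 1/161 - 6*√2 ≈ -8.4791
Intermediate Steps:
R(k) = 6*√2 (R(k) = 2*√(34 - 16) = 2*√18 = 2*(3*√2) = 6*√2)
J(x) = 1/161 (J(x) = 1/(12 + 149) = 1/161)
J(t(14)) - R(-11) = 1/161 - 6*√2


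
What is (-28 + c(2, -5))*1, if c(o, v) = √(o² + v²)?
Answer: -28 + √29 ≈ -22.615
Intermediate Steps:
(-28 + c(2, -5))*1 = (-28 + √(2² + (-5)²))*1 = (-28 + √(4 + 25))*1 = (-28 + √29)*1 = -28 + √29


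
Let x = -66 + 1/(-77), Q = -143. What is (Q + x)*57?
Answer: -917358/77 ≈ -11914.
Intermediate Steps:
x = -5083/77 (x = -66 - 1/77 = -5083/77 ≈ -66.013)
(Q + x)*57 = (-143 - 5083/77)*57 = -16094/77*57 = -917358/77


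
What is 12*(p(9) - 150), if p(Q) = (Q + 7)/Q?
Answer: -5336/3 ≈ -1778.7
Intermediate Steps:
p(Q) = (7 + Q)/Q
12*(p(9) - 150) = 12*((7 + 9)/9 - 150) = 12*((⅑)*16 - 150) = 12*(16/9 - 150) = 12*(-1334/9) = -5336/3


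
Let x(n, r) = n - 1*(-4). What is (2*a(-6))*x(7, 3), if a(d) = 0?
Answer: 0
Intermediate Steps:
x(n, r) = 4 + n (x(n, r) = n + 4 = 4 + n)
(2*a(-6))*x(7, 3) = (2*0)*(4 + 7) = 0*11 = 0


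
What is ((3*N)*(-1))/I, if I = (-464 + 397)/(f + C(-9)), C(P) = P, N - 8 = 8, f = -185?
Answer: -9312/67 ≈ -138.99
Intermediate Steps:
N = 16 (N = 8 + 8 = 16)
I = 67/194 (I = (-464 + 397)/(-185 - 9) = -67/(-194) = -67*(-1/194) = 67/194 ≈ 0.34536)
((3*N)*(-1))/I = ((3*16)*(-1))/(67/194) = (48*(-1))*(194/67) = -48*194/67 = -9312/67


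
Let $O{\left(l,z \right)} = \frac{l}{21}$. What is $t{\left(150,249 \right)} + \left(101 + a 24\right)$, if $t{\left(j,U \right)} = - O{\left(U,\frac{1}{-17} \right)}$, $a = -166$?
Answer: $- \frac{27264}{7} \approx -3894.9$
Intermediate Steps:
$O{\left(l,z \right)} = \frac{l}{21}$ ($O{\left(l,z \right)} = l \frac{1}{21} = \frac{l}{21}$)
$t{\left(j,U \right)} = - \frac{U}{21}$
$t{\left(150,249 \right)} + \left(101 + a 24\right) = \left(- \frac{1}{21}\right) 249 + \left(101 - 3984\right) = - \frac{83}{7} + \left(101 - 3984\right) = - \frac{83}{7} - 3883 = - \frac{27264}{7}$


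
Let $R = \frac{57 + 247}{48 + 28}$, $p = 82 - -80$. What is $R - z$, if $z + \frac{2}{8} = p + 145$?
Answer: $- \frac{1211}{4} \approx -302.75$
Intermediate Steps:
$p = 162$ ($p = 82 + 80 = 162$)
$R = 4$ ($R = \frac{304}{76} = 304 \cdot \frac{1}{76} = 4$)
$z = \frac{1227}{4}$ ($z = - \frac{1}{4} + \left(162 + 145\right) = - \frac{1}{4} + 307 = \frac{1227}{4} \approx 306.75$)
$R - z = 4 - \frac{1227}{4} = - \frac{1211}{4}$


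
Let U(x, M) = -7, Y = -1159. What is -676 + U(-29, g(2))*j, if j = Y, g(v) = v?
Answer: 7437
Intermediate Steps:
j = -1159
-676 + U(-29, g(2))*j = -676 - 7*(-1159) = -676 + 8113 = 7437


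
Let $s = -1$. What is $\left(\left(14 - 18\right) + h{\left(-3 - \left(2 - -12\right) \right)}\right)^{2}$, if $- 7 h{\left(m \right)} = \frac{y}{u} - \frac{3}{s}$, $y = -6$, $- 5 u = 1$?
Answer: $\frac{3721}{49} \approx 75.939$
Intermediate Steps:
$u = - \frac{1}{5}$ ($u = \left(- \frac{1}{5}\right) 1 = - \frac{1}{5} \approx -0.2$)
$h{\left(m \right)} = - \frac{33}{7}$ ($h{\left(m \right)} = - \frac{- \frac{6}{- \frac{1}{5}} - \frac{3}{-1}}{7} = - \frac{\left(-6\right) \left(-5\right) - -3}{7} = - \frac{30 + 3}{7} = \left(- \frac{1}{7}\right) 33 = - \frac{33}{7}$)
$\left(\left(14 - 18\right) + h{\left(-3 - \left(2 - -12\right) \right)}\right)^{2} = \left(\left(14 - 18\right) - \frac{33}{7}\right)^{2} = \left(-4 - \frac{33}{7}\right)^{2} = \left(- \frac{61}{7}\right)^{2} = \frac{3721}{49}$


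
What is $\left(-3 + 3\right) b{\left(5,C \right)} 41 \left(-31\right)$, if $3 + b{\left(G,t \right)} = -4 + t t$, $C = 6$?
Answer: $0$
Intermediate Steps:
$b{\left(G,t \right)} = -7 + t^{2}$ ($b{\left(G,t \right)} = -3 + \left(-4 + t t\right) = -3 + \left(-4 + t^{2}\right) = -7 + t^{2}$)
$\left(-3 + 3\right) b{\left(5,C \right)} 41 \left(-31\right) = \left(-3 + 3\right) \left(-7 + 6^{2}\right) 41 \left(-31\right) = 0 \left(-7 + 36\right) 41 \left(-31\right) = 0 \cdot 29 \cdot 41 \left(-31\right) = 0 \cdot 41 \left(-31\right) = 0 \left(-31\right) = 0$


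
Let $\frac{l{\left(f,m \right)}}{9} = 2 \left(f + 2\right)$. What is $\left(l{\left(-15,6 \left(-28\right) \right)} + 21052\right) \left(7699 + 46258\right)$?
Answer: $1123276826$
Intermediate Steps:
$l{\left(f,m \right)} = 36 + 18 f$ ($l{\left(f,m \right)} = 9 \cdot 2 \left(f + 2\right) = 9 \cdot 2 \left(2 + f\right) = 9 \left(4 + 2 f\right) = 36 + 18 f$)
$\left(l{\left(-15,6 \left(-28\right) \right)} + 21052\right) \left(7699 + 46258\right) = \left(\left(36 + 18 \left(-15\right)\right) + 21052\right) \left(7699 + 46258\right) = \left(\left(36 - 270\right) + 21052\right) 53957 = \left(-234 + 21052\right) 53957 = 20818 \cdot 53957 = 1123276826$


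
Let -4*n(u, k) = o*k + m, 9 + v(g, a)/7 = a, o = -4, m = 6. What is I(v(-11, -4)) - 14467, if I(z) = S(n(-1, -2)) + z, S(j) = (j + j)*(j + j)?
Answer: -14509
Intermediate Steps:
v(g, a) = -63 + 7*a
n(u, k) = -3/2 + k (n(u, k) = -(-4*k + 6)/4 = -(6 - 4*k)/4 = -3/2 + k)
S(j) = 4*j**2 (S(j) = (2*j)*(2*j) = 4*j**2)
I(z) = 49 + z (I(z) = 4*(-3/2 - 2)**2 + z = 4*(-7/2)**2 + z = 4*(49/4) + z = 49 + z)
I(v(-11, -4)) - 14467 = (49 + (-63 + 7*(-4))) - 14467 = (49 + (-63 - 28)) - 14467 = (49 - 91) - 14467 = -42 - 14467 = -14509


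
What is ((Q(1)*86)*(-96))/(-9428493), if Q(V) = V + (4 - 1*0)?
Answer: 13760/3142831 ≈ 0.0043782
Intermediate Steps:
Q(V) = 4 + V (Q(V) = V + (4 + 0) = V + 4 = 4 + V)
((Q(1)*86)*(-96))/(-9428493) = (((4 + 1)*86)*(-96))/(-9428493) = ((5*86)*(-96))*(-1/9428493) = (430*(-96))*(-1/9428493) = -41280*(-1/9428493) = 13760/3142831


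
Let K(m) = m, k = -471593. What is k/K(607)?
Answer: -471593/607 ≈ -776.92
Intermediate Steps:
k/K(607) = -471593/607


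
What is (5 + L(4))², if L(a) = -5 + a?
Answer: 16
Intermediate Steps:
(5 + L(4))² = (5 + (-5 + 4))² = (5 - 1)² = 4² = 16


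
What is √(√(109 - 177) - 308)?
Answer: √(-308 + 2*I*√17) ≈ 0.2349 + 17.552*I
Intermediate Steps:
√(√(109 - 177) - 308) = √(√(-68) - 308) = √(2*I*√17 - 308) = √(-308 + 2*I*√17)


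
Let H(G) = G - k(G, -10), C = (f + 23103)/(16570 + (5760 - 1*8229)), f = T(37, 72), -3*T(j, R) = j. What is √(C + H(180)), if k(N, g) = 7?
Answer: √312521492373/42303 ≈ 13.215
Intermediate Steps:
T(j, R) = -j/3
f = -37/3 (f = -⅓*37 = -37/3 ≈ -12.333)
C = 69272/42303 (C = (-37/3 + 23103)/(16570 + (5760 - 1*8229)) = 69272/(3*(16570 + (5760 - 8229))) = 69272/(3*(16570 - 2469)) = (69272/3)/14101 = (69272/3)*(1/14101) = 69272/42303 ≈ 1.6375)
H(G) = -7 + G (H(G) = G - 1*7 = G - 7 = -7 + G)
√(C + H(180)) = √(69272/42303 + (-7 + 180)) = √(69272/42303 + 173) = √(7387691/42303) = √312521492373/42303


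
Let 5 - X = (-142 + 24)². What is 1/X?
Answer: -1/13919 ≈ -7.1844e-5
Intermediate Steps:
X = -13919 (X = 5 - (-142 + 24)² = 5 - 1*(-118)² = 5 - 1*13924 = 5 - 13924 = -13919)
1/X = 1/(-13919) = -1/13919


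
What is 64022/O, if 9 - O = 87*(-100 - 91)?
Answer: 1883/489 ≈ 3.8507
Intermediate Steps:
O = 16626 (O = 9 - 87*(-100 - 91) = 9 - 87*(-191) = 9 - 1*(-16617) = 9 + 16617 = 16626)
64022/O = 64022/16626 = 64022*(1/16626) = 1883/489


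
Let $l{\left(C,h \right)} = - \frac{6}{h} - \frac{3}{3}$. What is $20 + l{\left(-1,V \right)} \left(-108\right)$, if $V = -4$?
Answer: $-34$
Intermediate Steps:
$l{\left(C,h \right)} = -1 - \frac{6}{h}$ ($l{\left(C,h \right)} = - \frac{6}{h} - 1 = -1 - \frac{6}{h}$)
$20 + l{\left(-1,V \right)} \left(-108\right) = 20 + \frac{-6 - -4}{-4} \left(-108\right) = 20 + - \frac{-6 + 4}{4} \left(-108\right) = 20 + \left(- \frac{1}{4}\right) \left(-2\right) \left(-108\right) = 20 + \frac{1}{2} \left(-108\right) = 20 - 54 = -34$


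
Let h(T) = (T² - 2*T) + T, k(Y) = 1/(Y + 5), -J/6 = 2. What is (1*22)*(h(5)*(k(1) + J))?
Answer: -15620/3 ≈ -5206.7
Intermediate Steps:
J = -12 (J = -6*2 = -12)
k(Y) = 1/(5 + Y)
h(T) = T² - T
(1*22)*(h(5)*(k(1) + J)) = (1*22)*((5*(-1 + 5))*(1/(5 + 1) - 12)) = 22*((5*4)*(1/6 - 12)) = 22*(20*(⅙ - 12)) = 22*(20*(-71/6)) = 22*(-710/3) = -15620/3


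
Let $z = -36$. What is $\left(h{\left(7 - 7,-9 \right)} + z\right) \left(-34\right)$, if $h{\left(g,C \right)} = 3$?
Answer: $1122$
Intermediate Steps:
$\left(h{\left(7 - 7,-9 \right)} + z\right) \left(-34\right) = \left(3 - 36\right) \left(-34\right) = \left(-33\right) \left(-34\right) = 1122$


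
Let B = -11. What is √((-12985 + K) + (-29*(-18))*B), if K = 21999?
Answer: 2*√818 ≈ 57.201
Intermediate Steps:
√((-12985 + K) + (-29*(-18))*B) = √((-12985 + 21999) - 29*(-18)*(-11)) = √(9014 + 522*(-11)) = √(9014 - 5742) = √3272 = 2*√818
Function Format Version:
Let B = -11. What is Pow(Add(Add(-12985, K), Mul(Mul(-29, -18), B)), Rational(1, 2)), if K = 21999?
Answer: Mul(2, Pow(818, Rational(1, 2))) ≈ 57.201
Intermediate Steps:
Pow(Add(Add(-12985, K), Mul(Mul(-29, -18), B)), Rational(1, 2)) = Pow(Add(Add(-12985, 21999), Mul(Mul(-29, -18), -11)), Rational(1, 2)) = Pow(Add(9014, Mul(522, -11)), Rational(1, 2)) = Pow(Add(9014, -5742), Rational(1, 2)) = Pow(3272, Rational(1, 2)) = Mul(2, Pow(818, Rational(1, 2)))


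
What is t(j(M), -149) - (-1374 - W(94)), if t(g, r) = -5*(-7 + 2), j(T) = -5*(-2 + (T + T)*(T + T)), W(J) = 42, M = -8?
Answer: 1441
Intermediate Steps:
j(T) = 10 - 20*T² (j(T) = -5*(-2 + (2*T)*(2*T)) = -5*(-2 + 4*T²) = 10 - 20*T²)
t(g, r) = 25 (t(g, r) = -5*(-5) = 25)
t(j(M), -149) - (-1374 - W(94)) = 25 - (-1374 - 1*42) = 25 - (-1374 - 42) = 25 - 1*(-1416) = 25 + 1416 = 1441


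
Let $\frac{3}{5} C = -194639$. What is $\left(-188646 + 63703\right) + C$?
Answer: $- \frac{1348024}{3} \approx -4.4934 \cdot 10^{5}$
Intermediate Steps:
$C = - \frac{973195}{3}$ ($C = \frac{5}{3} \left(-194639\right) = - \frac{973195}{3} \approx -3.244 \cdot 10^{5}$)
$\left(-188646 + 63703\right) + C = \left(-188646 + 63703\right) - \frac{973195}{3} = -124943 - \frac{973195}{3} = - \frac{1348024}{3}$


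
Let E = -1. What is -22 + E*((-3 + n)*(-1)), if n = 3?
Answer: -22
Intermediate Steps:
-22 + E*((-3 + n)*(-1)) = -22 - (-3 + 3)*(-1) = -22 - 0*(-1) = -22 - 1*0 = -22 + 0 = -22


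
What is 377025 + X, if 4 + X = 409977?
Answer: 786998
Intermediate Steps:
X = 409973 (X = -4 + 409977 = 409973)
377025 + X = 377025 + 409973 = 786998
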